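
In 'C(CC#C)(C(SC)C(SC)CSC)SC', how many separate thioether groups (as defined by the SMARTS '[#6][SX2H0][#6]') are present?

[#6][SX2H0][#6] is the SMARTS for a thioether: an aliphatic sulfur bridging two carbons with no H on the sulfur.
The molecule carries 4 separate instances of a methylthio ether (-SCH3) meeting every constraint; each maps to a distinct set of atoms, giving 4 matches.

4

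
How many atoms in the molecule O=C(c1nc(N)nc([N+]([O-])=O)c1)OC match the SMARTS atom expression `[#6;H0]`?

The query [#6;H0] means: any carbon with no attached hydrogen.
Check the 14 heavy atoms by environment: 2× n (aromatic, H0) → no; 3× c (aromatic, H0) → match; 1× c (aromatic, H1) → no; 1× N (H2) → no; 1× N (charge +1, H0) → no; 1× O (charge -1, H0) → no; 3× O (H0) → no; 1× C (H0) → match; 1× C (H3) → no.
Summing the matching environments: 3 + 1 = 4 matching atoms.

4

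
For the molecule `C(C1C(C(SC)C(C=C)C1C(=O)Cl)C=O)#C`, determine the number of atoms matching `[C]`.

12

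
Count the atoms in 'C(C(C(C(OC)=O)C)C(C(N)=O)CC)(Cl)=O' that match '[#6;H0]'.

3

The query [#6;H0] means: any carbon with no attached hydrogen.
Check the 16 heavy atoms by environment: 3× C (H3) → no; 1× C (H2) → no; 3× C (H1) → no; 3× C (H0) → match; 4× O (H0) → no; 1× Cl (H0) → no; 1× N (H2) → no.
That gives 3 matching atoms.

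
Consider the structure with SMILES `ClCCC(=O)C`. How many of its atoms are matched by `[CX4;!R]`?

Check the 6 heavy atoms by environment: 3× C (X4, acyclic) → match; 1× Cl (X1, acyclic) → no; 1× C (X3, acyclic) → no; 1× O (X1, acyclic) → no.
That gives 3 matching atoms.

3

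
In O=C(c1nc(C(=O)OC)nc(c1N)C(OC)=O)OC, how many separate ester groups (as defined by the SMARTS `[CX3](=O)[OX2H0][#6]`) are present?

3

[CX3](=O)[OX2H0][#6] is the SMARTS for an ester: a carbonyl carbon bonded to an oxygen that is itself bonded to carbon (no H on that O).
The molecule carries 3 separate instances of a methyl-ester group (-C(=O)OCH3) meeting every constraint; each maps to a distinct set of atoms, giving 3 matches.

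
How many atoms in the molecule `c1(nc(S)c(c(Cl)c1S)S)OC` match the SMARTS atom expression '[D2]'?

The query [D2] means: atom with exactly two heavy-atom neighbours.
Check the 12 heavy atoms by environment: 1× n (aromatic, D2) → match; 5× c (aromatic, D3) → no; 1× Cl (D1) → no; 3× S (D1) → no; 1× O (D2) → match; 1× C (D1) → no.
Summing the matching environments: 1 + 1 = 2 matching atoms.

2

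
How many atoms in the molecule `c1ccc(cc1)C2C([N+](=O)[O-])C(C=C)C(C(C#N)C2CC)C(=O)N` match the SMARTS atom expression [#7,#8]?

6

The query [#7,#8] means: nitrogen or oxygen (comma = OR).
Check the 24 heavy atoms by environment: 12× C → no; 2× O → match; 2× N → match; 6× c (aromatic) → no; 1× N (charge +1) → match; 1× O (charge -1) → match.
Summing the matching environments: 2 + 2 + 1 + 1 = 6 matching atoms.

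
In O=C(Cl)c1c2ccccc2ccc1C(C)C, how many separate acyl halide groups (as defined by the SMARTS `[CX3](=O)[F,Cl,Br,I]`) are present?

1

[CX3](=O)[F,Cl,Br,I] is the SMARTS for an acyl halide: a carbonyl carbon bonded to a halogen.
Exactly one fragment in the molecule meets all constraints, giving 1 match.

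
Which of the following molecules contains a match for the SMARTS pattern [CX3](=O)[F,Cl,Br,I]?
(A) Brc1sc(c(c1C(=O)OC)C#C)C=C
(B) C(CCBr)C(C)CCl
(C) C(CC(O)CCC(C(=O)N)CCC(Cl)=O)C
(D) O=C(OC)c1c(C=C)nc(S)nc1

C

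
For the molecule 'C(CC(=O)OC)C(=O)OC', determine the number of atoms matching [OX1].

The query [OX1] means: aliphatic oxygen with one total connection — typically a carbonyl =O or an oxide.
Check the 10 heavy atoms by environment: 4× C (X4) → no; 2× C (X3) → no; 2× O (X1) → match; 2× O (X2) → no.
That gives 2 matching atoms.

2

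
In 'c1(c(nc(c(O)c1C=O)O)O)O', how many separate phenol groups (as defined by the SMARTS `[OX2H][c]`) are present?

[OX2H][c] is the SMARTS for a phenol: a hydroxyl oxygen attached to an aromatic carbon.
The molecule carries 4 separate instances of a hydroxyl group (-OH) meeting every constraint; each maps to a distinct set of atoms, giving 4 matches.

4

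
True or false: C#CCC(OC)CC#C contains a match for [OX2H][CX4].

The pattern [OX2H][CX4] describes a hydroxyl oxygen bound to an sp3 (X4) carbon — an aliphatic alcohol.
The closest candidate here is a methoxy ether (-OCH3), but the oxygen has H0 (ether), not H1. No other fragment satisfies the full query, so there is no match.

False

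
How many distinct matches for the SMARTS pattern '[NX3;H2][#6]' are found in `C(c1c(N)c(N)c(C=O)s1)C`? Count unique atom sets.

2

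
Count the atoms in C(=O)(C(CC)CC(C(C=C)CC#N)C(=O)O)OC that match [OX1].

2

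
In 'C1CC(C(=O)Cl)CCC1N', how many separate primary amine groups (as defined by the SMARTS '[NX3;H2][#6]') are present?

[NX3;H2][#6] is the SMARTS for a primary amine: a trivalent nitrogen with two H attached to carbon.
Exactly one fragment in the molecule meets all constraints, giving 1 match.

1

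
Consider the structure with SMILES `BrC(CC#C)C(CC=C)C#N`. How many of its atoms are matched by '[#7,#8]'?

Check the 11 heavy atoms by environment: 9× C → no; 1× N → match; 1× Br → no.
That gives 1 matching atom.

1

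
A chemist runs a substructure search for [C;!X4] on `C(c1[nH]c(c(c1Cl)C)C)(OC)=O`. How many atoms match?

1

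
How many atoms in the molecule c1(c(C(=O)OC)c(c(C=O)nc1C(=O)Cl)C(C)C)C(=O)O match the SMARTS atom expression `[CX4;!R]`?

4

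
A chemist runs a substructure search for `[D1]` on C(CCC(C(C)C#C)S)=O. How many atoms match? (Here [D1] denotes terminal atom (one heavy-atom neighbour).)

Check the 10 heavy atoms by environment: 2× C (D1) → match; 2× C (D3) → no; 4× C (D2) → no; 1× S (D1) → match; 1× O (D1) → match.
Summing the matching environments: 2 + 1 + 1 = 4 matching atoms.

4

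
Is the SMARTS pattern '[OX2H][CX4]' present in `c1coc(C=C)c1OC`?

The pattern [OX2H][CX4] describes a hydroxyl oxygen bound to an sp3 (X4) carbon — an aliphatic alcohol.
The closest candidate here is a methoxy ether (-OCH3), but the oxygen has H0 (ether), not H1. No other fragment satisfies the full query, so there is no match.

No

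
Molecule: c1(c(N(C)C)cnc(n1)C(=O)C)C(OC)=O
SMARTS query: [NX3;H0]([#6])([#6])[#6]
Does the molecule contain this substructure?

Yes

The pattern [NX3;H0]([#6])([#6])[#6] describes a trivalent nitrogen with no H, bonded to three carbons — a tertiary amine.
The molecule carries a dimethylamino group (-N(CH3)2), whose atoms satisfy every constraint of the query, so the pattern matches.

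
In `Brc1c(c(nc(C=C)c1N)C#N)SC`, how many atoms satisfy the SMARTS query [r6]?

The query [r6] means: r6 matches atoms in a six-membered ring.
Check the 14 heavy atoms by environment: 1× n (aromatic, in 6-ring) → match; 5× c (aromatic, in 6-ring) → match; 1× S (acyclic) → no; 4× C (acyclic) → no; 1× Br (acyclic) → no; 2× N (acyclic) → no.
Summing the matching environments: 1 + 5 = 6 matching atoms.

6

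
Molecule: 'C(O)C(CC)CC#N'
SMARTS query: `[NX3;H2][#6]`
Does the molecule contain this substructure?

No

The pattern [NX3;H2][#6] describes a trivalent nitrogen with two H attached to carbon — a primary amine.
The closest candidate here is a nitrile (-C#N), but the nitrogen is NX1 (triple-bonded), not NX3 with two H. No other fragment satisfies the full query, so there is no match.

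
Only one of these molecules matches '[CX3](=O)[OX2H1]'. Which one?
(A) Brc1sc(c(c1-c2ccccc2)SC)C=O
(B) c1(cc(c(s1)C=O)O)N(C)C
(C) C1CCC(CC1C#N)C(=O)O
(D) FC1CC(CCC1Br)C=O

[CX3](=O)[OX2H1] describes an sp2 carbon double-bonded to O and single-bonded to an -OH oxygen (a carboxylic acid).
(A) has an aldehyde (-CHO) but there is no singly-bonded oxygen on the carbonyl carbon.
(B) has an aldehyde (-CHO) but there is no singly-bonded oxygen on the carbonyl carbon.
(C) contains a carboxylic acid group (-C(=O)OH), which satisfies every atom and bond constraint.
(D) has an aldehyde (-CHO) but there is no singly-bonded oxygen on the carbonyl carbon.
So the answer is (C).

C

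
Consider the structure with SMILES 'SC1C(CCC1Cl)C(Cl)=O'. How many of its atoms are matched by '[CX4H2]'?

The query [CX4H2] means: sp3 carbon (X4) with exactly two hydrogens.
Check the 10 heavy atoms by environment: 2× C (H2, X4) → match; 3× C (H1, X4) → no; 1× S (H1, X2) → no; 1× C (H0, X3) → no; 1× O (H0, X1) → no; 2× Cl (H0, X1) → no.
That gives 2 matching atoms.

2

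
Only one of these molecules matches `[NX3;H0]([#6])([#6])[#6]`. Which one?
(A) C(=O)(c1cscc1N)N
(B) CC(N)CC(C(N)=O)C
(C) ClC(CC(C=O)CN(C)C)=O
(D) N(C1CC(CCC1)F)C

C

[NX3;H0]([#6])([#6])[#6] describes a trivalent nitrogen with no H, bonded to three carbons (a tertiary amine).
(A) has a primary amide (-C(=O)NH2) but the amide nitrogen has H2 and only one carbon neighbour.
(B) has a primary amide (-C(=O)NH2) but the amide nitrogen has H2 and only one carbon neighbour.
(C) contains a dimethylamino group (-N(CH3)2), which satisfies every atom and bond constraint.
(D) has an N-methylamino group (-NHCH3) but the nitrogen still has one H (H1), not H0.
So the answer is (C).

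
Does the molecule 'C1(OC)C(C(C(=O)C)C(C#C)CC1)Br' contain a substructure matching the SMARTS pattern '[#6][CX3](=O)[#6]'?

Yes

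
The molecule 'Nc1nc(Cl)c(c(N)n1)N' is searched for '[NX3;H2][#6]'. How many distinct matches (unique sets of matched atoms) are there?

[NX3;H2][#6] is the SMARTS for a primary amine: a trivalent nitrogen with two H attached to carbon.
The molecule carries 3 separate instances of a primary amino group (-NH2) meeting every constraint; each maps to a distinct set of atoms, giving 3 matches.

3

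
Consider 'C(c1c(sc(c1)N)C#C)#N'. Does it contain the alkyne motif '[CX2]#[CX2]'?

The pattern [CX2]#[CX2] describes a carbon-carbon triple bond — an alkyne.
The molecule carries an ethynyl group (-C#CH), whose atoms satisfy every constraint of the query, so the pattern matches.

Yes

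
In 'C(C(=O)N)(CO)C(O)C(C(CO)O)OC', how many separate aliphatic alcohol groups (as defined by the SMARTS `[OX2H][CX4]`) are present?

4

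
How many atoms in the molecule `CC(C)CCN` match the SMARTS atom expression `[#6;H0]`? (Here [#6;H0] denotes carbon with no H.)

The query [#6;H0] means: any carbon with no attached hydrogen.
Check the 6 heavy atoms by environment: 2× C (H2) → no; 1× N (H2) → no; 1× C (H1) → no; 2× C (H3) → no.
No environment satisfies the query, so 0 matching atoms.

0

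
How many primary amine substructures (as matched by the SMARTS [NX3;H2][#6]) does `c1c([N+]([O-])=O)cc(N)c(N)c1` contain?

[NX3;H2][#6] is the SMARTS for a primary amine: a trivalent nitrogen with two H attached to carbon.
The molecule carries 2 separate instances of a primary amino group (-NH2) meeting every constraint; each maps to a distinct set of atoms, giving 2 matches.

2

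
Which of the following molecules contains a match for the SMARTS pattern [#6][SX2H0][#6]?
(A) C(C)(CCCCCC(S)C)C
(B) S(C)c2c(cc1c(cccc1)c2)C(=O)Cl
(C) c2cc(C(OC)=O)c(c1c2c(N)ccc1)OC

B

[#6][SX2H0][#6] describes an aliphatic sulfur bridging two carbons with no H on the sulfur (a thioether).
(A) has a thiol (-SH) but the sulfur has H1, not H0 bridging two carbons.
(B) contains a methylthio ether (-SCH3), which satisfies every atom and bond constraint.
(C) has a methoxy ether (-OCH3) but the bridging atom is O, not S.
So the answer is (B).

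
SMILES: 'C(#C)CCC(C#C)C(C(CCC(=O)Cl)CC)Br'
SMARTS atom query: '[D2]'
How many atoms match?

7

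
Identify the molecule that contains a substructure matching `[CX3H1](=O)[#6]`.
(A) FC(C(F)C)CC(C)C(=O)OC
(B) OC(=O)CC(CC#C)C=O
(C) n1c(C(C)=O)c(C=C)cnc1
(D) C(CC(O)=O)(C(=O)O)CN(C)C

B

[CX3H1](=O)[#6] describes an sp2 carbon with one H, double-bonded to O and single-bonded to carbon (an aldehyde).
(A) has a methyl-ester group (-C(=O)OCH3) but the carbonyl carbon has H0, not H1.
(B) contains an aldehyde (-CHO), which satisfies every atom and bond constraint.
(C) has an acetyl/ketone group (-C(=O)CH3) but the carbonyl carbon has H0 (two carbon neighbours), not H1.
(D) has a carboxylic acid group (-C(=O)OH) but the carbonyl carbon has H0 and is bonded to O, not H1.
So the answer is (B).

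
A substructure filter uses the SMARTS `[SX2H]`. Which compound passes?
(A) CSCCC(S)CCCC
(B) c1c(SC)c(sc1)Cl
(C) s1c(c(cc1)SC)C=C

[SX2H] describes an aliphatic sulfur with two connections, one being H (a thiol).
(A) contains a thiol (-SH), which satisfies every atom and bond constraint.
(B) has a methylthio ether (-SCH3) but the sulfur has H0 (bonded to two carbons), not H1.
(C) has a methylthio ether (-SCH3) but the sulfur has H0 (bonded to two carbons), not H1.
So the answer is (A).

A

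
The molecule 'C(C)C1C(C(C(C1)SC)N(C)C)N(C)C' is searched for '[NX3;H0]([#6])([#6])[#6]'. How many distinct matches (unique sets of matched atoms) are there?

[NX3;H0]([#6])([#6])[#6] is the SMARTS for a tertiary amine: a trivalent nitrogen with no H, bonded to three carbons.
The molecule carries 2 separate instances of a dimethylamino group (-N(CH3)2) meeting every constraint; each maps to a distinct set of atoms, giving 2 matches.

2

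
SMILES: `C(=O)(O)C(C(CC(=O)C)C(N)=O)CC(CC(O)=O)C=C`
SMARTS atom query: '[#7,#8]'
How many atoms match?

Check the 20 heavy atoms by environment: 13× C → no; 6× O → match; 1× N → match.
Summing the matching environments: 6 + 1 = 7 matching atoms.

7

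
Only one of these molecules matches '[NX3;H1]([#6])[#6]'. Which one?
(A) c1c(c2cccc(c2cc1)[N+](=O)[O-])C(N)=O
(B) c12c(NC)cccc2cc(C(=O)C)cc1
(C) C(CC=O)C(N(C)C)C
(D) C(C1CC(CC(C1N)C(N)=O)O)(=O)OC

B

[NX3;H1]([#6])[#6] describes a trivalent nitrogen with one H, bonded to two carbons (a secondary amine).
(A) has a primary amide (-C(=O)NH2) but the -C(=O)NH2 nitrogen has H2, not H1.
(B) contains an N-methylamino group (-NHCH3), which satisfies every atom and bond constraint.
(C) has a dimethylamino group (-N(CH3)2) but the nitrogen has H0, not H1.
(D) has a primary amide (-C(=O)NH2) but the -C(=O)NH2 nitrogen has H2, not H1.
So the answer is (B).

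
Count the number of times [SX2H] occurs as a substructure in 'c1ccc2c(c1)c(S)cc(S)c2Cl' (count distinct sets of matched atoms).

2

[SX2H] is the SMARTS for a thiol: an aliphatic sulfur with two connections, one being H.
The molecule carries 2 separate instances of a thiol (-SH) meeting every constraint; each maps to a distinct set of atoms, giving 2 matches.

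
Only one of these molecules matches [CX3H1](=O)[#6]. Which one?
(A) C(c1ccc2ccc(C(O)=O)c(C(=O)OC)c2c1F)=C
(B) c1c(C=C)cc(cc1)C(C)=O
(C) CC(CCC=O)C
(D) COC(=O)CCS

C

[CX3H1](=O)[#6] describes an sp2 carbon with one H, double-bonded to O and single-bonded to carbon (an aldehyde).
(A) has a methyl-ester group (-C(=O)OCH3) but the carbonyl carbon has H0, not H1.
(B) has an acetyl/ketone group (-C(=O)CH3) but the carbonyl carbon has H0 (two carbon neighbours), not H1.
(C) contains an aldehyde (-CHO), which satisfies every atom and bond constraint.
(D) has a methyl-ester group (-C(=O)OCH3) but the carbonyl carbon has H0, not H1.
So the answer is (C).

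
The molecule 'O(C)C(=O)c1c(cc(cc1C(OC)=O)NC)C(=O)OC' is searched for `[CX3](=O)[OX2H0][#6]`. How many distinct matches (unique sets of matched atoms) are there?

3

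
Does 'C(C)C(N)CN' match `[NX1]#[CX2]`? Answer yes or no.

No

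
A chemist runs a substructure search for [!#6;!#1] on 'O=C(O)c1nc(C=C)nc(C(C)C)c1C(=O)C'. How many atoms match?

5

The query [!#6;!#1] means: not carbon and not hydrogen — any heteroatom.
Check the 17 heavy atoms by environment: 2× n (aromatic) → match; 4× c (aromatic) → no; 8× C → no; 3× O → match.
Summing the matching environments: 2 + 3 = 5 matching atoms.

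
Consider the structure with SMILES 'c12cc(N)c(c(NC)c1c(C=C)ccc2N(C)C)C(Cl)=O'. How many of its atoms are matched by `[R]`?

10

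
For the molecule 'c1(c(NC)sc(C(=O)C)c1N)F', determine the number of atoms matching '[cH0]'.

The query [cH0] means: aromatic carbon with no attached hydrogen (substituted or ring-fusion).
Check the 12 heavy atoms by environment: 1× s (aromatic, H0) → no; 4× c (aromatic, H0) → match; 1× N (H1) → no; 2× C (H3) → no; 1× C (H0) → no; 1× O (H0) → no; 1× N (H2) → no; 1× F (H0) → no.
That gives 4 matching atoms.

4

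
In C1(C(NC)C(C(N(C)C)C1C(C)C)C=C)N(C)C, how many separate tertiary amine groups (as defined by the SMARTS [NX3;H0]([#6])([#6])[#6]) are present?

2

[NX3;H0]([#6])([#6])[#6] is the SMARTS for a tertiary amine: a trivalent nitrogen with no H, bonded to three carbons.
The molecule carries 2 separate instances of a dimethylamino group (-N(CH3)2) meeting every constraint; each maps to a distinct set of atoms, giving 2 matches.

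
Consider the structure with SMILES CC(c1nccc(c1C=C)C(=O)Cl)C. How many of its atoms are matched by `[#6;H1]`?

4

The query [#6;H1] means: any carbon bearing exactly one hydrogen.
Check the 14 heavy atoms by environment: 1× n (aromatic, H0) → no; 3× c (aromatic, H0) → no; 2× c (aromatic, H1) → match; 2× C (H1) → match; 1× C (H2) → no; 2× C (H3) → no; 1× C (H0) → no; 1× O (H0) → no; 1× Cl (H0) → no.
Summing the matching environments: 2 + 2 = 4 matching atoms.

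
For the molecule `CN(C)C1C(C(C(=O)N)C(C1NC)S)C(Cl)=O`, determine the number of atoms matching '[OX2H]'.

Check the 17 heavy atoms by environment: 5× C (H1, X4) → no; 1× N (H0, X3) → no; 3× C (H3, X4) → no; 1× N (H1, X3) → no; 2× C (H0, X3) → no; 2× O (H0, X1) → no; 1× Cl (H0, X1) → no; 1× S (H1, X2) → no; 1× N (H2, X3) → no.
No environment satisfies the query, so 0 matching atoms.

0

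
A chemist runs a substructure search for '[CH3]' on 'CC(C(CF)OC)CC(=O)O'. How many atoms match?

2

The query [CH3] means: aliphatic carbon with exactly three hydrogens.
Check the 11 heavy atoms by environment: 2× C (H2) → no; 2× C (H1) → no; 2× C (H3) → match; 1× F (H0) → no; 1× C (H0) → no; 2× O (H0) → no; 1× O (H1) → no.
That gives 2 matching atoms.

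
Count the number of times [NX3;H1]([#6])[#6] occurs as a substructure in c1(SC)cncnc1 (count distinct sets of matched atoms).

0

[NX3;H1]([#6])[#6] is the SMARTS for a secondary amine: a trivalent nitrogen with one H, bonded to two carbons.
No fragment in the molecule satisfies every constraint, giving 0 matches.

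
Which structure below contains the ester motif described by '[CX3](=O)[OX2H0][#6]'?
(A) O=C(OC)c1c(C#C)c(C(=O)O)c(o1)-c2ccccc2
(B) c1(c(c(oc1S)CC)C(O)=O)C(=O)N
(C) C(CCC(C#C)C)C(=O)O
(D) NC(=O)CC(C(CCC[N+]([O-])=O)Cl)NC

A

[CX3](=O)[OX2H0][#6] describes a carbonyl carbon bonded to an oxygen that is itself bonded to carbon (no H on that O) (an ester).
(A) contains a methyl-ester group (-C(=O)OCH3), which satisfies every atom and bond constraint.
(B) has a primary amide (-C(=O)NH2) but the carbonyl is bonded to N, not to an O-C linkage.
(C) has a carboxylic acid group (-C(=O)OH) but the singly-bonded O carries H (OX2H1, not H0).
(D) has a primary amide (-C(=O)NH2) but the carbonyl is bonded to N, not to an O-C linkage.
So the answer is (A).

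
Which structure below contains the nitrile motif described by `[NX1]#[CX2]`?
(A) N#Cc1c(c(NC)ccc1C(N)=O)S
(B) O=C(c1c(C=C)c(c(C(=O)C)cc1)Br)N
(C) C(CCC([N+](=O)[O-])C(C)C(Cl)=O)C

A

[NX1]#[CX2] describes a nitrogen triple-bonded to a two-connected carbon (a nitrile).
(A) contains a nitrile (-C#N), which satisfies every atom and bond constraint.
(B) has a primary amide (-C(=O)NH2) but the nitrogen is NX3, not NX1.
(C) has a nitro group (-[N+](=O)[O-]) but there is no C#N triple bond.
So the answer is (A).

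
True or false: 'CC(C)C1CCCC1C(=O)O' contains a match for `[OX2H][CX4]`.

False

The pattern [OX2H][CX4] describes a hydroxyl oxygen bound to an sp3 (X4) carbon — an aliphatic alcohol.
The closest candidate here is a carboxylic acid group (-C(=O)OH), but the -OH is on a CX3 carbonyl carbon, not a CX4 carbon. No other fragment satisfies the full query, so there is no match.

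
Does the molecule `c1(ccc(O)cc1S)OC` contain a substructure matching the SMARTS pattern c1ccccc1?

Yes

The pattern c1ccccc1 describes six aromatic carbons in a ring — a benzene ring.
The required atom environment is present in the molecule, so the pattern matches.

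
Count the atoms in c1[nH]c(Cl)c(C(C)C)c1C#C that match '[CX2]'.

The query [CX2] means: C with X2: aliphatic carbon with exactly 2 total connections.
Check the 11 heavy atoms by environment: 1× n (aromatic, X3) → no; 4× c (aromatic, X3) → no; 2× C (X2) → match; 1× Cl (X1) → no; 3× C (X4) → no.
That gives 2 matching atoms.

2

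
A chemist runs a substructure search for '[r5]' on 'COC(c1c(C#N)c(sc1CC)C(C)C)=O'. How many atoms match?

5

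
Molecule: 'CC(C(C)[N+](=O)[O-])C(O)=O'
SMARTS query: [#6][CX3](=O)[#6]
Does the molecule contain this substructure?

No

The pattern [#6][CX3](=O)[#6] describes a carbonyl carbon (no H) flanked by two carbons — a ketone.
The closest candidate here is a carboxylic acid group (-C(=O)OH), but one neighbour of the carbonyl carbon is O, not C. No other fragment satisfies the full query, so there is no match.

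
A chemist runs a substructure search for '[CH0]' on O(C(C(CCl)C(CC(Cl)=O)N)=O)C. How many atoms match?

The query [CH0] means: aliphatic carbon with no attached hydrogen.
Check the 13 heavy atoms by environment: 2× C (H2) → no; 2× C (H1) → no; 2× Cl (H0) → no; 2× C (H0) → match; 3× O (H0) → no; 1× N (H2) → no; 1× C (H3) → no.
That gives 2 matching atoms.

2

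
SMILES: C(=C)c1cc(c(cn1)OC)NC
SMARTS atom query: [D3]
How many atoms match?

3

The query [D3] means: atom with exactly three heavy-atom neighbours.
Check the 12 heavy atoms by environment: 1× n (aromatic, D2) → no; 2× c (aromatic, D2) → no; 3× c (aromatic, D3) → match; 1× O (D2) → no; 3× C (D1) → no; 1× N (D2) → no; 1× C (D2) → no.
That gives 3 matching atoms.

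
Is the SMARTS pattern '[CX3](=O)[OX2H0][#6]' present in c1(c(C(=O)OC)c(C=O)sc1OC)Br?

Yes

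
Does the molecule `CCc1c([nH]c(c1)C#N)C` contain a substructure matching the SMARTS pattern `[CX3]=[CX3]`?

The pattern [CX3]=[CX3] describes a non-aromatic C=C double bond between two sp2 carbons — an alkene.
The closest candidate here is an ethyl group (-CH2CH3), but its C-C bond is a single bond between CX4 carbons, not CX3=CX3. No other fragment satisfies the full query, so there is no match.

No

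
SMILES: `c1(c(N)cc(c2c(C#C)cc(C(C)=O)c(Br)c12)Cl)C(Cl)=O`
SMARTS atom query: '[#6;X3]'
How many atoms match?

12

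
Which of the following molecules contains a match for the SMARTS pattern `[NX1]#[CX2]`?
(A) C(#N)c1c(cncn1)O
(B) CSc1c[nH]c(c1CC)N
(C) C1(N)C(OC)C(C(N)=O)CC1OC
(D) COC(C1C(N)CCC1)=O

A

[NX1]#[CX2] describes a nitrogen triple-bonded to a two-connected carbon (a nitrile).
(A) contains a nitrile (-C#N), which satisfies every atom and bond constraint.
(B) has a primary amino group (-NH2) but the nitrogen is NX3 (three connections), not NX1 triple-bonded.
(C) has a primary amide (-C(=O)NH2) but the nitrogen is NX3, not NX1.
(D) has a primary amino group (-NH2) but the nitrogen is NX3 (three connections), not NX1 triple-bonded.
So the answer is (A).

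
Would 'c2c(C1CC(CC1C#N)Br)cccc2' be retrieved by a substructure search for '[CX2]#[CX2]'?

No

The pattern [CX2]#[CX2] describes a carbon-carbon triple bond — an alkyne.
The closest candidate here is a nitrile (-C#N), but the triple bond is C#N, not C#C. No other fragment satisfies the full query, so there is no match.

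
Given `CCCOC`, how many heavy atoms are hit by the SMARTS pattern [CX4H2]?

2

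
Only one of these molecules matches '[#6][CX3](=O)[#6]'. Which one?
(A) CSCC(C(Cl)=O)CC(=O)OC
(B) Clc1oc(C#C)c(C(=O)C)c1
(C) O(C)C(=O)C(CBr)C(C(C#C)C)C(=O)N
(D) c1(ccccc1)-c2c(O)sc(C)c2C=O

[#6][CX3](=O)[#6] describes a carbonyl carbon (no H) flanked by two carbons (a ketone).
(A) has a methyl-ester group (-C(=O)OCH3) but one neighbour of the carbonyl carbon is O, not C.
(B) contains an acetyl/ketone group (-C(=O)CH3), which satisfies every atom and bond constraint.
(C) has a methyl-ester group (-C(=O)OCH3) but one neighbour of the carbonyl carbon is O, not C.
(D) has an aldehyde (-CHO) but the carbonyl carbon has H1, so it is not flanked by two carbons.
So the answer is (B).

B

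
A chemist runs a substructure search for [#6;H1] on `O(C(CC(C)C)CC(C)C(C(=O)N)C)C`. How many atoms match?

4

Check the 15 heavy atoms by environment: 2× C (H2) → no; 4× C (H1) → match; 5× C (H3) → no; 2× O (H0) → no; 1× C (H0) → no; 1× N (H2) → no.
That gives 4 matching atoms.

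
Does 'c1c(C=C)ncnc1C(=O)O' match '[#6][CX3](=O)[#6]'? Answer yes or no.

The pattern [#6][CX3](=O)[#6] describes a carbonyl carbon (no H) flanked by two carbons — a ketone.
The closest candidate here is a carboxylic acid group (-C(=O)OH), but one neighbour of the carbonyl carbon is O, not C. No other fragment satisfies the full query, so there is no match.

No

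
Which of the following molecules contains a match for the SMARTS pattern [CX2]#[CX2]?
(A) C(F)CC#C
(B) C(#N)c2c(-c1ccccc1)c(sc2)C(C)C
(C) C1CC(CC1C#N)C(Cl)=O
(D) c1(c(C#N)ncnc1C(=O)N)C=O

[CX2]#[CX2] describes a carbon-carbon triple bond (an alkyne).
(A) contains an ethynyl group (-C#CH), which satisfies every atom and bond constraint.
(B) has a nitrile (-C#N) but the triple bond is C#N, not C#C.
(C) has a nitrile (-C#N) but the triple bond is C#N, not C#C.
(D) has a nitrile (-C#N) but the triple bond is C#N, not C#C.
So the answer is (A).

A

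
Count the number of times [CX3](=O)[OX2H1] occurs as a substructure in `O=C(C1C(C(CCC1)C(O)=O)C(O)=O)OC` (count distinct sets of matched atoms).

2

[CX3](=O)[OX2H1] is the SMARTS for a carboxylic acid: an sp2 carbon double-bonded to O and single-bonded to an -OH oxygen.
The molecule carries 2 separate instances of a carboxylic acid group (-C(=O)OH) meeting every constraint; each maps to a distinct set of atoms, giving 2 matches.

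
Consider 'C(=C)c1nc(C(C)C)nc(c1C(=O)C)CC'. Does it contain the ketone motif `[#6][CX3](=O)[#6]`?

The pattern [#6][CX3](=O)[#6] describes a carbonyl carbon (no H) flanked by two carbons — a ketone.
The molecule carries an acetyl/ketone group (-C(=O)CH3), whose atoms satisfy every constraint of the query, so the pattern matches.

Yes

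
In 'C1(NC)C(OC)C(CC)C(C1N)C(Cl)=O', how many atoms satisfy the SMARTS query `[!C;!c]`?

5

The query [!C;!c] means: neither aliphatic nor aromatic carbon — same as [!#6].
Check the 15 heavy atoms by environment: 10× C → no; 2× N → match; 2× O → match; 1× Cl → match.
Summing the matching environments: 2 + 2 + 1 = 5 matching atoms.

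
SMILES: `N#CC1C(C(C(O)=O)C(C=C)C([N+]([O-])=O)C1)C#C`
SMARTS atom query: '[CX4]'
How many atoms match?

The query [CX4] means: C with X4: aliphatic carbon with exactly 4 total connections (bonds + H).
Check the 18 heavy atoms by environment: 6× C (X4) → match; 1× N (charge +1, X3) → no; 1× O (charge -1, X1) → no; 2× O (X1) → no; 3× C (X2) → no; 3× C (X3) → no; 1× O (X2) → no; 1× N (X1) → no.
That gives 6 matching atoms.

6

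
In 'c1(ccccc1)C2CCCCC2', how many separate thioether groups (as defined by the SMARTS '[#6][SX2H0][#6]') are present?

0

[#6][SX2H0][#6] is the SMARTS for a thioether: an aliphatic sulfur bridging two carbons with no H on the sulfur.
No fragment in the molecule satisfies every constraint, giving 0 matches.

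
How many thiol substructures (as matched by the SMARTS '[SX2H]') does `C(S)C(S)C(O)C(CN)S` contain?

3

[SX2H] is the SMARTS for a thiol: an aliphatic sulfur with two connections, one being H.
The molecule carries 3 separate instances of a thiol (-SH) meeting every constraint; each maps to a distinct set of atoms, giving 3 matches.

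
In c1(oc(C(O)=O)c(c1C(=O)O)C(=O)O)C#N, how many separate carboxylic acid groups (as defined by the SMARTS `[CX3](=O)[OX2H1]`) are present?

3

[CX3](=O)[OX2H1] is the SMARTS for a carboxylic acid: an sp2 carbon double-bonded to O and single-bonded to an -OH oxygen.
The molecule carries 3 separate instances of a carboxylic acid group (-C(=O)OH) meeting every constraint; each maps to a distinct set of atoms, giving 3 matches.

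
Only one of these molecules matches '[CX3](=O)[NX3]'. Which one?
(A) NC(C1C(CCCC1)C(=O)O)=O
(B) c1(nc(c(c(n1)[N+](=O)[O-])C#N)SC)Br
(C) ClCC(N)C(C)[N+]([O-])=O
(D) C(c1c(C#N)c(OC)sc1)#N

A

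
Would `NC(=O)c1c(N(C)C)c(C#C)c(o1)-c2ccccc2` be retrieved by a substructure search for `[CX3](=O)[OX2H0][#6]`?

The pattern [CX3](=O)[OX2H0][#6] describes a carbonyl carbon bonded to an oxygen that is itself bonded to carbon (no H on that O) — an ester.
The closest candidate here is a primary amide (-C(=O)NH2), but the carbonyl is bonded to N, not to an O-C linkage. No other fragment satisfies the full query, so there is no match.

No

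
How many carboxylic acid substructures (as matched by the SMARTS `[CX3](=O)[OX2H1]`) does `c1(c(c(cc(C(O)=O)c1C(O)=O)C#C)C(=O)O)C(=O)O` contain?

4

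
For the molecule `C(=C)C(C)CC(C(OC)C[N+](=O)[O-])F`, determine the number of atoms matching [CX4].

7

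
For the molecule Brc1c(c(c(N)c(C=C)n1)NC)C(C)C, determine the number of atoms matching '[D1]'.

6

Check the 15 heavy atoms by environment: 1× n (aromatic, D2) → no; 5× c (aromatic, D3) → no; 1× C (D2) → no; 4× C (D1) → match; 1× C (D3) → no; 1× Br (D1) → match; 1× N (D1) → match; 1× N (D2) → no.
Summing the matching environments: 4 + 1 + 1 = 6 matching atoms.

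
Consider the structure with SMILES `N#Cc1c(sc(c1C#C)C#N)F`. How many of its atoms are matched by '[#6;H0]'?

7

The query [#6;H0] means: any carbon with no attached hydrogen.
Check the 12 heavy atoms by environment: 1× s (aromatic, H0) → no; 4× c (aromatic, H0) → match; 3× C (H0) → match; 2× N (H0) → no; 1× F (H0) → no; 1× C (H1) → no.
Summing the matching environments: 4 + 3 = 7 matching atoms.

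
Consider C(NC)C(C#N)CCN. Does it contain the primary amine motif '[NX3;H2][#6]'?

Yes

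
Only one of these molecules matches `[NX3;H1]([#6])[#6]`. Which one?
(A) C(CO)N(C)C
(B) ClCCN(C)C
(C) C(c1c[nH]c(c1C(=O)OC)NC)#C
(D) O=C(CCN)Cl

C

[NX3;H1]([#6])[#6] describes a trivalent nitrogen with one H, bonded to two carbons (a secondary amine).
(A) has a dimethylamino group (-N(CH3)2) but the nitrogen has H0, not H1.
(B) has a dimethylamino group (-N(CH3)2) but the nitrogen has H0, not H1.
(C) contains an N-methylamino group (-NHCH3), which satisfies every atom and bond constraint.
(D) has a primary amino group (-NH2) but the nitrogen has H2 and only one carbon neighbour.
So the answer is (C).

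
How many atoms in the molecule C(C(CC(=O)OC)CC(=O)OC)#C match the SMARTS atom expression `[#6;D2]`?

3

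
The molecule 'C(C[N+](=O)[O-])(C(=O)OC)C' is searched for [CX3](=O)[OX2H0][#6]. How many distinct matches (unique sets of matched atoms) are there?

[CX3](=O)[OX2H0][#6] is the SMARTS for an ester: a carbonyl carbon bonded to an oxygen that is itself bonded to carbon (no H on that O).
Exactly one fragment in the molecule meets all constraints, giving 1 match.

1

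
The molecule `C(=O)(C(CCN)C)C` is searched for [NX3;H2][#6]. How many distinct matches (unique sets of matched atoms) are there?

1

[NX3;H2][#6] is the SMARTS for a primary amine: a trivalent nitrogen with two H attached to carbon.
Exactly one fragment in the molecule meets all constraints, giving 1 match.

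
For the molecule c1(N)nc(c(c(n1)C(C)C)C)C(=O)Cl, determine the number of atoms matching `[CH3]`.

Check the 14 heavy atoms by environment: 2× n (aromatic, H0) → no; 4× c (aromatic, H0) → no; 1× N (H2) → no; 3× C (H3) → match; 1× C (H0) → no; 1× O (H0) → no; 1× Cl (H0) → no; 1× C (H1) → no.
That gives 3 matching atoms.

3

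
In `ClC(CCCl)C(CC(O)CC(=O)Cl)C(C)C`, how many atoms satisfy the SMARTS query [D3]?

5

The query [D3] means: atom with exactly three heavy-atom neighbours.
Check the 16 heavy atoms by environment: 4× C (D2) → no; 5× C (D3) → match; 2× C (D1) → no; 2× O (D1) → no; 3× Cl (D1) → no.
That gives 5 matching atoms.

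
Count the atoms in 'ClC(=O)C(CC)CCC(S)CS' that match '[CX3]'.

1

The query [CX3] means: C with X3: aliphatic carbon with exactly 3 total connections.
Check the 12 heavy atoms by environment: 7× C (X4) → no; 2× S (X2) → no; 1× C (X3) → match; 1× O (X1) → no; 1× Cl (X1) → no.
That gives 1 matching atom.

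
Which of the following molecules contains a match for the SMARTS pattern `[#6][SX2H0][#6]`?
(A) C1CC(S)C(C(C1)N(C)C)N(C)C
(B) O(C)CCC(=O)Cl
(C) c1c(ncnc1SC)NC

C

[#6][SX2H0][#6] describes an aliphatic sulfur bridging two carbons with no H on the sulfur (a thioether).
(A) has a thiol (-SH) but the sulfur has H1, not H0 bridging two carbons.
(B) has a methoxy ether (-OCH3) but the bridging atom is O, not S.
(C) contains a methylthio ether (-SCH3), which satisfies every atom and bond constraint.
So the answer is (C).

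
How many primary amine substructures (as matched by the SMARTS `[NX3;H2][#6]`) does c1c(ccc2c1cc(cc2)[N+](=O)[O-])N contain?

[NX3;H2][#6] is the SMARTS for a primary amine: a trivalent nitrogen with two H attached to carbon.
Exactly one fragment in the molecule meets all constraints, giving 1 match.

1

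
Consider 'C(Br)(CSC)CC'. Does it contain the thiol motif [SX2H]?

No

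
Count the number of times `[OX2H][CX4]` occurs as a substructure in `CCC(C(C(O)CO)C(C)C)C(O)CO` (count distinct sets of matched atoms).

[OX2H][CX4] is the SMARTS for an aliphatic alcohol: a hydroxyl oxygen bound to an sp3 (X4) carbon.
The molecule carries 4 separate instances of a hydroxyl group (-OH) meeting every constraint; each maps to a distinct set of atoms, giving 4 matches.

4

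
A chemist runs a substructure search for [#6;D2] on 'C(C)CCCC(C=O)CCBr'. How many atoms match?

Check the 11 heavy atoms by environment: 7× C (D2) → match; 1× C (D3) → no; 1× C (D1) → no; 1× O (D1) → no; 1× Br (D1) → no.
That gives 7 matching atoms.

7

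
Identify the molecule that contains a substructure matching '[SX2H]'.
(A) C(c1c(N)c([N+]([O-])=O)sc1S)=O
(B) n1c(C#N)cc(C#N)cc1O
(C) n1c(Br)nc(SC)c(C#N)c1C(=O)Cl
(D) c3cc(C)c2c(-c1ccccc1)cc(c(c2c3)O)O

[SX2H] describes an aliphatic sulfur with two connections, one being H (a thiol).
(A) contains a thiol (-SH), which satisfies every atom and bond constraint.
(B) has a hydroxyl group (-OH) but it is an -OH, not an -SH.
(C) has a methylthio ether (-SCH3) but the sulfur has H0 (bonded to two carbons), not H1.
(D) has a hydroxyl group (-OH) but it is an -OH, not an -SH.
So the answer is (A).

A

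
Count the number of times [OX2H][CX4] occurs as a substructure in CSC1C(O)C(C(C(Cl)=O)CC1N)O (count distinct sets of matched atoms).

2

[OX2H][CX4] is the SMARTS for an aliphatic alcohol: a hydroxyl oxygen bound to an sp3 (X4) carbon.
The molecule carries 2 separate instances of a hydroxyl group (-OH) meeting every constraint; each maps to a distinct set of atoms, giving 2 matches.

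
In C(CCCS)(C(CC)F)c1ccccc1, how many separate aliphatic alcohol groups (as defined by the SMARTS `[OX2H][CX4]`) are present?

[OX2H][CX4] is the SMARTS for an aliphatic alcohol: a hydroxyl oxygen bound to an sp3 (X4) carbon.
No fragment in the molecule satisfies every constraint, giving 0 matches.

0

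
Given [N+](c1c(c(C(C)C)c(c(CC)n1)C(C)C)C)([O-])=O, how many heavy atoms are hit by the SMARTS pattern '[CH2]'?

Check the 18 heavy atoms by environment: 1× n (aromatic, H0) → no; 5× c (aromatic, H0) → no; 6× C (H3) → no; 2× C (H1) → no; 1× C (H2) → match; 1× N (charge +1, H0) → no; 1× O (charge -1, H0) → no; 1× O (H0) → no.
That gives 1 matching atom.

1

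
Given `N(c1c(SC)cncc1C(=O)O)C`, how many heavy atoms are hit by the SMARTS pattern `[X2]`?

3

The query [X2] means: any atom with exactly two total connections (bonds + H).
Check the 13 heavy atoms by environment: 1× n (aromatic, X2) → match; 5× c (aromatic, X3) → no; 1× S (X2) → match; 2× C (X4) → no; 1× N (X3) → no; 1× C (X3) → no; 1× O (X1) → no; 1× O (X2) → match.
Summing the matching environments: 1 + 1 + 1 = 3 matching atoms.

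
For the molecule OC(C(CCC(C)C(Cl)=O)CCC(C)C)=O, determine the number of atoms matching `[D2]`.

The query [D2] means: atom with exactly two heavy-atom neighbours.
Check the 16 heavy atoms by environment: 4× C (D2) → match; 5× C (D3) → no; 3× C (D1) → no; 3× O (D1) → no; 1× Cl (D1) → no.
That gives 4 matching atoms.

4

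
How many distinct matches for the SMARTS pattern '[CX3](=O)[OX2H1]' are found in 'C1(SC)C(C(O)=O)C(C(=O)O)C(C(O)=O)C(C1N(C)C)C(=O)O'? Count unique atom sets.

4

[CX3](=O)[OX2H1] is the SMARTS for a carboxylic acid: an sp2 carbon double-bonded to O and single-bonded to an -OH oxygen.
The molecule carries 4 separate instances of a carboxylic acid group (-C(=O)OH) meeting every constraint; each maps to a distinct set of atoms, giving 4 matches.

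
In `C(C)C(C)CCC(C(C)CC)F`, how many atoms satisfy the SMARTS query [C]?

11

The query [C] means: uppercase C matches aliphatic (non-aromatic) carbon only.
Check the 12 heavy atoms by environment: 11× C → match; 1× F → no.
That gives 11 matching atoms.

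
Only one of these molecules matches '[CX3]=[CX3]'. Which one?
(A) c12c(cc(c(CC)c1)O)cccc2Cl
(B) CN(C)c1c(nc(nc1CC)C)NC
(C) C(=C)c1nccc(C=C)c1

[CX3]=[CX3] describes a non-aromatic C=C double bond between two sp2 carbons (an alkene).
(A) has an ethyl group (-CH2CH3) but its C-C bond is a single bond between CX4 carbons, not CX3=CX3.
(B) has an ethyl group (-CH2CH3) but its C-C bond is a single bond between CX4 carbons, not CX3=CX3.
(C) contains a vinyl group (-CH=CH2), which satisfies every atom and bond constraint.
So the answer is (C).

C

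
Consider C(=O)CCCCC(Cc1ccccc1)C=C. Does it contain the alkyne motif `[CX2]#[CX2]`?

The pattern [CX2]#[CX2] describes a carbon-carbon triple bond — an alkyne.
The closest candidate here is a vinyl group (-CH=CH2), but the C=C is a double bond; both carbons are CX3, not CX2. No other fragment satisfies the full query, so there is no match.

No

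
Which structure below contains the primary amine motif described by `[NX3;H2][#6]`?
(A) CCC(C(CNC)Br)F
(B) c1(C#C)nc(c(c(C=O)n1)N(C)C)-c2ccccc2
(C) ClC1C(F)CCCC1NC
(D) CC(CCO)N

[NX3;H2][#6] describes a trivalent nitrogen with two H attached to carbon (a primary amine).
(A) has an N-methylamino group (-NHCH3) but the nitrogen bears two carbons and only one H (H1), not H2.
(B) has a dimethylamino group (-N(CH3)2) but the nitrogen has H0, not H2.
(C) has an N-methylamino group (-NHCH3) but the nitrogen bears two carbons and only one H (H1), not H2.
(D) contains a primary amino group (-NH2), which satisfies every atom and bond constraint.
So the answer is (D).

D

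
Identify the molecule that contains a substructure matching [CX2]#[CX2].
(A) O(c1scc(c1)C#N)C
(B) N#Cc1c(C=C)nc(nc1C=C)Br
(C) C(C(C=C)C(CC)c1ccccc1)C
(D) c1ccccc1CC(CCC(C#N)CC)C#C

D

[CX2]#[CX2] describes a carbon-carbon triple bond (an alkyne).
(A) has a nitrile (-C#N) but the triple bond is C#N, not C#C.
(B) has a nitrile (-C#N) but the triple bond is C#N, not C#C.
(C) has a vinyl group (-CH=CH2) but the C=C is a double bond; both carbons are CX3, not CX2.
(D) contains an ethynyl group (-C#CH), which satisfies every atom and bond constraint.
So the answer is (D).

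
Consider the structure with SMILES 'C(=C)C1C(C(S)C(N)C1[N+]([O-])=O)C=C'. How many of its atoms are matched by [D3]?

6

The query [D3] means: atom with exactly three heavy-atom neighbours.
Check the 14 heavy atoms by environment: 5× C (D3) → match; 1× N (D1) → no; 2× C (D2) → no; 2× C (D1) → no; 1× N (charge +1, D3) → match; 1× O (charge -1, D1) → no; 1× O (D1) → no; 1× S (D1) → no.
Summing the matching environments: 5 + 1 = 6 matching atoms.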